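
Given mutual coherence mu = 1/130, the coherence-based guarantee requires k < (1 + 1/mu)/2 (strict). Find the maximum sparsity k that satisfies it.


1/mu = 130.
1 + 1/mu = 131.
(1 + 1/mu)/2 = 65.5 is not an integer, so k_max = floor(65.5) = 65.

65


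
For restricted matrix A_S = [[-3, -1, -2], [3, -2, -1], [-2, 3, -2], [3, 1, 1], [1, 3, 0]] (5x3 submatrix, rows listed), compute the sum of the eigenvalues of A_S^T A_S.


Sum of eigenvalues of A_S^T A_S = trace(A_S^T A_S) = sum of squared column norms of A_S.
A_S^T A_S diagonal: [32, 24, 10].
trace = 32 + 24 + 10 = 66.

66


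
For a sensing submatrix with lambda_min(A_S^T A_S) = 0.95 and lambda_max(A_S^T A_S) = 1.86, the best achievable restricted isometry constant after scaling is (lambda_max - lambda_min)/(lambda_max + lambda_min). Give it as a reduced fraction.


lambda_max - lambda_min = 1.86 - 0.95 = 0.91.
lambda_max + lambda_min = 1.86 + 0.95 = 2.81.
delta = 0.91/2.81 = 91/281.

91/281


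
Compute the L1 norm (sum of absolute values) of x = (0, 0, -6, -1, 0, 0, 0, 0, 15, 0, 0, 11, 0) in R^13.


Non-zero entries: [(2, -6), (3, -1), (8, 15), (11, 11)]
Absolute values: [6, 1, 15, 11]
||x||_1 = sum = 33.

33


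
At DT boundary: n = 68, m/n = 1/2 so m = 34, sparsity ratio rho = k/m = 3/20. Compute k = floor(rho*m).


m = 1/2*68 = 34.
rho = 3/20.
rho*m = 3/20*34 = 5.1.
k = floor(5.1) = 5.

5


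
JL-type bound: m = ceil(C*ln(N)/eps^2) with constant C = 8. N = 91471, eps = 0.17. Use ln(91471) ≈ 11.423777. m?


ln(91471) ≈ 11.423777.
eps^2 = 0.17^2 = 0.0289.
C*ln(N)/eps^2 ≈ 8*11.423777/0.0289 ≈ 3162.2912.
m = ceil(3162.2912) = 3163.

3163


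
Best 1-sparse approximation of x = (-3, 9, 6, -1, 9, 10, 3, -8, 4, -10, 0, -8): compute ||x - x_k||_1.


Sorted |x_i| descending: [10, 10, 9, 9, 8, 8, 6, 4, 3, 3, 1, 0]
Keep top 1: [10]
Tail entries: [10, 9, 9, 8, 8, 6, 4, 3, 3, 1, 0]
L1 error = sum of tail = 61.

61


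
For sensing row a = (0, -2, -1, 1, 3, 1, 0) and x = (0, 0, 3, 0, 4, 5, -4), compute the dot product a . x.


Non-zero terms: ['-1*3', '3*4', '1*5', '0*-4']
Products: [-3, 12, 5, 0]
y = sum = 14.

14


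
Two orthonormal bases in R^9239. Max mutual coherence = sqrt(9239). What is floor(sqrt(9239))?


96^2 = 9216 <= 9239 < 9409 = 97^2, so 96 <= sqrt(9239) < 97.
floor(sqrt(9239)) = 96.

96


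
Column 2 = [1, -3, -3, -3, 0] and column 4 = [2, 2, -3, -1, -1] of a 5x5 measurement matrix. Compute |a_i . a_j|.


Inner product: 1*2 + -3*2 + -3*-3 + -3*-1 + 0*-1
Products: [2, -6, 9, 3, 0]
Sum = 8.
|dot| = 8.

8


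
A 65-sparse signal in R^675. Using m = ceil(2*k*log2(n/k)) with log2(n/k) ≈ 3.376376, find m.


log2(n/k) = log2(675/65) ≈ 3.376376.
2*k*log2(n/k) ≈ 2*65*3.376376 = 438.92888.
m = ceil(438.92888) = 439.

439


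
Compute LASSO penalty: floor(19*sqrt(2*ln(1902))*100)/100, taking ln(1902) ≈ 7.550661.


ln(1902) ≈ 7.550661.
2*ln(n) ≈ 15.101322.
sqrt(2*ln(n)) ≈ sqrt(15.101322) ≈ 3.886042.
lambda ≈ 19*3.886042 = 73.834798.
floor(lambda*100)/100 = 73.83.

73.83


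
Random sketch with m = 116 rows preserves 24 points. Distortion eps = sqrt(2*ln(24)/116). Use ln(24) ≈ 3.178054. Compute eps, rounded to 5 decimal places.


ln(24) ≈ 3.178054.
2*ln(N)/m ≈ 2*3.178054/116 ≈ 0.05479403.
eps = sqrt(0.05479403) ≈ 0.2340812 ≈ 0.23408.

0.23408


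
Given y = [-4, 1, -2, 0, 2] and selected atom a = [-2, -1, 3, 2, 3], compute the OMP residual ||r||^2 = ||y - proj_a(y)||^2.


a^T a = 27.
a^T y = 7.
coeff = 7/27 = 7/27.
||r||^2 = 626/27.

626/27


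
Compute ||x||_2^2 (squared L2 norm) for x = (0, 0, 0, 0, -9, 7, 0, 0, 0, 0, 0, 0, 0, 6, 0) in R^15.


Non-zero entries: [(4, -9), (5, 7), (13, 6)]
Squares: [81, 49, 36]
||x||_2^2 = sum = 166.

166


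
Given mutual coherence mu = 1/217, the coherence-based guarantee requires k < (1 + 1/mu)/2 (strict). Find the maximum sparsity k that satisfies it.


1/mu = 217.
1 + 1/mu = 218.
(1 + 1/mu)/2 = 109 is an integer and the inequality is strict, so k_max = 109 - 1 = 108.

108


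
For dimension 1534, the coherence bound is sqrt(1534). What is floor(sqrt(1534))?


39^2 = 1521 <= 1534 < 1600 = 40^2, so 39 <= sqrt(1534) < 40.
floor(sqrt(1534)) = 39.

39


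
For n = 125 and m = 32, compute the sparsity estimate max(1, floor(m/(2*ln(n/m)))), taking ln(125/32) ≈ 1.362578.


n/m = 125/32.
ln(n/m) ≈ 1.362578.
2*ln(n/m) ≈ 2.725156.
m/(2*ln(n/m)) ≈ 32/2.725156 ≈ 11.7424.
floor = 11.
k_max = max(1, 11) = 11.

11


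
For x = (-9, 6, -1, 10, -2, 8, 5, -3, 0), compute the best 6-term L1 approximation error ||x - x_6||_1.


Sorted |x_i| descending: [10, 9, 8, 6, 5, 3, 2, 1, 0]
Keep top 6: [10, 9, 8, 6, 5, 3]
Tail entries: [2, 1, 0]
L1 error = sum of tail = 3.

3


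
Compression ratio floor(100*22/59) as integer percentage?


100*m/n = 100*22/59 ≈ 37.2881.
floor = 37.

37


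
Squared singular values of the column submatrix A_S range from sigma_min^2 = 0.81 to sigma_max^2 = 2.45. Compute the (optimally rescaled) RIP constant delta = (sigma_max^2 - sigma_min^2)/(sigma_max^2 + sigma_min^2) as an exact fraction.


lambda_max - lambda_min = 2.45 - 0.81 = 1.64.
lambda_max + lambda_min = 2.45 + 0.81 = 3.26.
delta = 1.64/3.26 = 164/326 = 82/163.

82/163


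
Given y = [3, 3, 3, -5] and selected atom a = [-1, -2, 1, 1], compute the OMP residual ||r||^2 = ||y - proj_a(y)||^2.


a^T a = 7.
a^T y = -11.
coeff = -11/7 = -11/7.
||r||^2 = 243/7.

243/7


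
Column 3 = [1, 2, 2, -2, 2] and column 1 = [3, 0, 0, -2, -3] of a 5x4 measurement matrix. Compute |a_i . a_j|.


Inner product: 1*3 + 2*0 + 2*0 + -2*-2 + 2*-3
Products: [3, 0, 0, 4, -6]
Sum = 1.
|dot| = 1.

1


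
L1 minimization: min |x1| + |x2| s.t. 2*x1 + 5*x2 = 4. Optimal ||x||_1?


Axis intercepts:
  x1 = 2, x2 = 0: L1 = 2
  x1 = 0, x2 = 4/5: L1 = 4/5
x* = (0, 4/5)
||x*||_1 = 4/5.

4/5


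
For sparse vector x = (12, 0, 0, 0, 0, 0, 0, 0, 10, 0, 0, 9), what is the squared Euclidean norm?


Non-zero entries: [(0, 12), (8, 10), (11, 9)]
Squares: [144, 100, 81]
||x||_2^2 = sum = 325.

325


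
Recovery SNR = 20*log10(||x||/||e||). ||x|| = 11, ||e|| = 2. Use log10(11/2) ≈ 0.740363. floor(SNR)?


||x||/||e|| = 11/2.
log10(11/2) ≈ 0.740363.
20*log10(||x||/||e||) ≈ 20*0.740363 = 14.80726.
floor(14.80726) = 14.

14


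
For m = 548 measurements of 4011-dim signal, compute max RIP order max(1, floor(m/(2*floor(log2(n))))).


floor(log2(4011)) = 11.
2*11 = 22.
m/(2*floor(log2(n))) = 548/22 ≈ 24.9091.
floor = 24.
k = max(1, 24) = 24.

24


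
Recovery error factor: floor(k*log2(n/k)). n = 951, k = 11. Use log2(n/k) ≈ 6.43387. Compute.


log2(n/k) = log2(951/11) ≈ 6.43387.
k*log2(n/k) ≈ 11*6.43387 = 70.77257.
floor(70.77257) = 70.

70


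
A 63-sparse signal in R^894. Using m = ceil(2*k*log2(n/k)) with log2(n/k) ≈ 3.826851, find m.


log2(n/k) = log2(894/63) ≈ 3.826851.
2*k*log2(n/k) ≈ 2*63*3.826851 = 482.183226.
m = ceil(482.183226) = 483.

483


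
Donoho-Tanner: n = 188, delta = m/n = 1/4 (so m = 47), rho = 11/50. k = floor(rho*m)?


m = 1/4*188 = 47.
rho = 11/50.
rho*m = 11/50*47 = 10.34.
k = floor(10.34) = 10.

10


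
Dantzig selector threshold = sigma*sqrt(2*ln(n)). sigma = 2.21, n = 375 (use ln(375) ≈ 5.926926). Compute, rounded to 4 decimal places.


ln(375) ≈ 5.926926.
2*ln(n) ≈ 11.853852.
sqrt(2*ln(n)) ≈ sqrt(11.853852) ≈ 3.442942.
threshold ≈ 2.21*3.442942 = 7.60890182 ≈ 7.6089.

7.6089


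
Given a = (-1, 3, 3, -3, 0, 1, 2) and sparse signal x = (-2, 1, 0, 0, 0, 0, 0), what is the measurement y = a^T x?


Non-zero terms: ['-1*-2', '3*1']
Products: [2, 3]
y = sum = 5.

5


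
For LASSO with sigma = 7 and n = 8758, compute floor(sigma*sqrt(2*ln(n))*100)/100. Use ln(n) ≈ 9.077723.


ln(8758) ≈ 9.077723.
2*ln(n) ≈ 18.155446.
sqrt(2*ln(n)) ≈ sqrt(18.155446) ≈ 4.260921.
lambda ≈ 7*4.260921 = 29.826447.
floor(lambda*100)/100 = 29.82.

29.82


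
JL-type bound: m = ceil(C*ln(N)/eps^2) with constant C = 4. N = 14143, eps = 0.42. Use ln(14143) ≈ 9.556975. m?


ln(14143) ≈ 9.556975.
eps^2 = 0.42^2 = 0.1764.
C*ln(N)/eps^2 ≈ 4*9.556975/0.1764 ≈ 216.7115.
m = ceil(216.7115) = 217.

217


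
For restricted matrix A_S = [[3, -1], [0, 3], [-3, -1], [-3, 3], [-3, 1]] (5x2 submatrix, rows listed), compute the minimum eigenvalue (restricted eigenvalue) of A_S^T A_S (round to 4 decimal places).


A_S^T A_S = [[36, -12], [-12, 21]].
trace = 57.
det = 612.
disc = trace^2 - 4*det = 3249 - 4*612 = 801.
sqrt(801) ≈ 28.301943.
lam_min = (57 - sqrt(801))/2 ≈ (57 - 28.301943)/2 = 14.3490285 ≈ 14.3490.

14.3490


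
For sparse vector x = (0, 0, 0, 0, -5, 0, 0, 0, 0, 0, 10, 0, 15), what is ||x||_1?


Non-zero entries: [(4, -5), (10, 10), (12, 15)]
Absolute values: [5, 10, 15]
||x||_1 = sum = 30.

30


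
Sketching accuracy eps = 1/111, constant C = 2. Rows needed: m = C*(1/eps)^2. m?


1/eps = 111.
(1/eps)^2 = 12321.
m = 2*12321 = 24642.

24642


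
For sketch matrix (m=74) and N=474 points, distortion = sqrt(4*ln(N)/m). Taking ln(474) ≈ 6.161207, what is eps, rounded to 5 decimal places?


ln(474) ≈ 6.161207.
4*ln(N)/m ≈ 4*6.161207/74 ≈ 0.33303822.
eps = sqrt(0.33303822) ≈ 0.5770946 ≈ 0.57709.

0.57709


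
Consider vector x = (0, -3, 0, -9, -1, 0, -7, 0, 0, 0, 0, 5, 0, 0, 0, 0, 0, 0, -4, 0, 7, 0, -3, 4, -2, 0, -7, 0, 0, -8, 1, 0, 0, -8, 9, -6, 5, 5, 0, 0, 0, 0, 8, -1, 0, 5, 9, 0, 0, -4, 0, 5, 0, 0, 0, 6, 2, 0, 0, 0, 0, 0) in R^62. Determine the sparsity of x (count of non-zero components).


Non-zero positions: [1, 3, 4, 6, 11, 18, 20, 22, 23, 24, 26, 29, 30, 33, 34, 35, 36, 37, 42, 43, 45, 46, 49, 51, 55, 56].
Sparsity = 26.

26


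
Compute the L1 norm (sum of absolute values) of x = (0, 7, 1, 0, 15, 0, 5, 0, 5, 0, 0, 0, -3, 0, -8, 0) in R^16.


Non-zero entries: [(1, 7), (2, 1), (4, 15), (6, 5), (8, 5), (12, -3), (14, -8)]
Absolute values: [7, 1, 15, 5, 5, 3, 8]
||x||_1 = sum = 44.

44


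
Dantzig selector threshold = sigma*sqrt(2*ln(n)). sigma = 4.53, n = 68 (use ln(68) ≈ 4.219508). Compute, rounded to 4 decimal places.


ln(68) ≈ 4.219508.
2*ln(n) ≈ 8.439016.
sqrt(2*ln(n)) ≈ sqrt(8.439016) ≈ 2.904998.
threshold ≈ 4.53*2.904998 = 13.15964094 ≈ 13.1596.

13.1596


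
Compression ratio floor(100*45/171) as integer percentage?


100*m/n = 100*45/171 ≈ 26.3158.
floor = 26.

26


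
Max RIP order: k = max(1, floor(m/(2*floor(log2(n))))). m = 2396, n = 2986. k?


floor(log2(2986)) = 11.
2*11 = 22.
m/(2*floor(log2(n))) = 2396/22 ≈ 108.9091.
floor = 108.
k = max(1, 108) = 108.

108


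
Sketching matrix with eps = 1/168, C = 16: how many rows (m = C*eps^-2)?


1/eps = 168.
(1/eps)^2 = 28224.
m = 16*28224 = 451584.

451584


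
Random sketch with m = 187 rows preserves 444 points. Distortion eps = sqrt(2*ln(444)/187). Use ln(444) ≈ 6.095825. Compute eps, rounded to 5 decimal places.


ln(444) ≈ 6.095825.
2*ln(N)/m ≈ 2*6.095825/187 ≈ 0.06519599.
eps = sqrt(0.06519599) ≈ 0.2553351 ≈ 0.25534.

0.25534


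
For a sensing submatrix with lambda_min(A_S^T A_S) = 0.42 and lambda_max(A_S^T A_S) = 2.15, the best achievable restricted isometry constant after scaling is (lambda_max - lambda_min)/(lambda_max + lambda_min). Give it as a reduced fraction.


lambda_max - lambda_min = 2.15 - 0.42 = 1.73.
lambda_max + lambda_min = 2.15 + 0.42 = 2.57.
delta = 1.73/2.57 = 173/257.

173/257


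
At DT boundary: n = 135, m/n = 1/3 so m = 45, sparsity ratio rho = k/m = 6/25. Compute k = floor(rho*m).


m = 1/3*135 = 45.
rho = 6/25.
rho*m = 6/25*45 = 10.8.
k = floor(10.8) = 10.

10


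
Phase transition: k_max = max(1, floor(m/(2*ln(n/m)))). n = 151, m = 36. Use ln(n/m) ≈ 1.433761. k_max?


n/m = 151/36.
ln(n/m) ≈ 1.433761.
2*ln(n/m) ≈ 2.867522.
m/(2*ln(n/m)) ≈ 36/2.867522 ≈ 12.5544.
floor = 12.
k_max = max(1, 12) = 12.

12


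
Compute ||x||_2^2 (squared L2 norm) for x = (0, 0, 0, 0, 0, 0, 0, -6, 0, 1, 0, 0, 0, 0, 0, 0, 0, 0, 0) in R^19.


Non-zero entries: [(7, -6), (9, 1)]
Squares: [36, 1]
||x||_2^2 = sum = 37.

37


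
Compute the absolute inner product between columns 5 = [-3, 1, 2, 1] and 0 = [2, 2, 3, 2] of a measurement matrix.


Inner product: -3*2 + 1*2 + 2*3 + 1*2
Products: [-6, 2, 6, 2]
Sum = 4.
|dot| = 4.

4


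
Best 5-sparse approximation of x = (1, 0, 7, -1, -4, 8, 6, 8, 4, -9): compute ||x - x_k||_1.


Sorted |x_i| descending: [9, 8, 8, 7, 6, 4, 4, 1, 1, 0]
Keep top 5: [9, 8, 8, 7, 6]
Tail entries: [4, 4, 1, 1, 0]
L1 error = sum of tail = 10.

10


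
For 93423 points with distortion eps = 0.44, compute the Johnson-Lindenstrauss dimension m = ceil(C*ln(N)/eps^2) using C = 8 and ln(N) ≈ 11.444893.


ln(93423) ≈ 11.444893.
eps^2 = 0.44^2 = 0.1936.
C*ln(N)/eps^2 ≈ 8*11.444893/0.1936 ≈ 472.9295.
m = ceil(472.9295) = 473.

473


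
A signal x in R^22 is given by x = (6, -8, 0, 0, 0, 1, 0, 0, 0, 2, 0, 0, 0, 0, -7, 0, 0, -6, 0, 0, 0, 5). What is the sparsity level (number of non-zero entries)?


Non-zero positions: [0, 1, 5, 9, 14, 17, 21].
Sparsity = 7.

7


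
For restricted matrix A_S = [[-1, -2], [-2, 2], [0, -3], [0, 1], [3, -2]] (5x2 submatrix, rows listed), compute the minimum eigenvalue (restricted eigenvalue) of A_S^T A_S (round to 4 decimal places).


A_S^T A_S = [[14, -8], [-8, 22]].
trace = 36.
det = 244.
disc = trace^2 - 4*det = 1296 - 4*244 = 320.
sqrt(320) ≈ 17.888544.
lam_min = (36 - sqrt(320))/2 ≈ (36 - 17.888544)/2 = 9.055728 ≈ 9.0557.

9.0557


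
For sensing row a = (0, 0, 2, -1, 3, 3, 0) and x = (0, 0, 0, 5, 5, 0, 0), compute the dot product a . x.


Non-zero terms: ['-1*5', '3*5']
Products: [-5, 15]
y = sum = 10.

10


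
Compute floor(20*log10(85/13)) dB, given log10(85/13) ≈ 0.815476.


||x||/||e|| = 85/13.
log10(85/13) ≈ 0.815476.
20*log10(||x||/||e||) ≈ 20*0.815476 = 16.30952.
floor(16.30952) = 16.

16


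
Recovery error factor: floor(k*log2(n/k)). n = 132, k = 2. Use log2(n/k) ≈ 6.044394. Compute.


log2(n/k) = log2(132/2) ≈ 6.044394.
k*log2(n/k) ≈ 2*6.044394 = 12.088788.
floor(12.088788) = 12.

12


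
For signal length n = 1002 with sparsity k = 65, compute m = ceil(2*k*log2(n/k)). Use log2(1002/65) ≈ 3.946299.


log2(n/k) = log2(1002/65) ≈ 3.946299.
2*k*log2(n/k) ≈ 2*65*3.946299 = 513.01887.
m = ceil(513.01887) = 514.

514


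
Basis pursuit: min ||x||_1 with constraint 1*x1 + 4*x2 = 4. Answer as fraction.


Axis intercepts:
  x1 = 4, x2 = 0: L1 = 4
  x1 = 0, x2 = 1: L1 = 1
x* = (0, 1)
||x*||_1 = 1.

1


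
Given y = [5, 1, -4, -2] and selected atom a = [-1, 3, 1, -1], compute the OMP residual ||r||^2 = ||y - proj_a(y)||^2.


a^T a = 12.
a^T y = -4.
coeff = -4/12 = -1/3.
||r||^2 = 134/3.

134/3


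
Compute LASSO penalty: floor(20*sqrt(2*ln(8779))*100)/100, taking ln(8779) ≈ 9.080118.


ln(8779) ≈ 9.080118.
2*ln(n) ≈ 18.160236.
sqrt(2*ln(n)) ≈ sqrt(18.160236) ≈ 4.261483.
lambda ≈ 20*4.261483 = 85.22966.
floor(lambda*100)/100 = 85.22.

85.22


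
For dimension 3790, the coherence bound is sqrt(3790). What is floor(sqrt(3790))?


61^2 = 3721 <= 3790 < 3844 = 62^2, so 61 <= sqrt(3790) < 62.
floor(sqrt(3790)) = 61.

61


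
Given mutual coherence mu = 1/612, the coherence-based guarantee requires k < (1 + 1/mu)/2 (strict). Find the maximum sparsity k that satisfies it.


1/mu = 612.
1 + 1/mu = 613.
(1 + 1/mu)/2 = 306.5 is not an integer, so k_max = floor(306.5) = 306.

306


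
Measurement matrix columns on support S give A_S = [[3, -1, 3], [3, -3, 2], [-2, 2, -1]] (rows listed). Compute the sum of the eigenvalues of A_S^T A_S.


Sum of eigenvalues of A_S^T A_S = trace(A_S^T A_S) = sum of squared column norms of A_S.
A_S^T A_S diagonal: [22, 14, 14].
trace = 22 + 14 + 14 = 50.

50


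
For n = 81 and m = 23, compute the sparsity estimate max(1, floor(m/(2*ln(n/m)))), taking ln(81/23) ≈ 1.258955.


n/m = 81/23.
ln(n/m) ≈ 1.258955.
2*ln(n/m) ≈ 2.51791.
m/(2*ln(n/m)) ≈ 23/2.51791 ≈ 9.1346.
floor = 9.
k_max = max(1, 9) = 9.

9


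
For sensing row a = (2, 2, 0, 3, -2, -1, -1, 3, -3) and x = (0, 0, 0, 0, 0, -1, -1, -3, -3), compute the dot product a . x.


Non-zero terms: ['-1*-1', '-1*-1', '3*-3', '-3*-3']
Products: [1, 1, -9, 9]
y = sum = 2.

2


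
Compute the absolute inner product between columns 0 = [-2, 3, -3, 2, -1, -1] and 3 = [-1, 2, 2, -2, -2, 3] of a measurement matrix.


Inner product: -2*-1 + 3*2 + -3*2 + 2*-2 + -1*-2 + -1*3
Products: [2, 6, -6, -4, 2, -3]
Sum = -3.
|dot| = 3.

3


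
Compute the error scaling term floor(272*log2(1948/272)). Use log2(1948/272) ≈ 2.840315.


log2(n/k) = log2(1948/272) ≈ 2.840315.
k*log2(n/k) ≈ 272*2.840315 = 772.56568.
floor(772.56568) = 772.

772


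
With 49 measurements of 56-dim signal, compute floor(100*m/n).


100*m/n = 100*49/56 ≈ 87.5.
floor = 87.

87


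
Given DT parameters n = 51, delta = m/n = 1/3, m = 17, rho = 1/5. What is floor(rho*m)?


m = 1/3*51 = 17.
rho = 1/5.
rho*m = 1/5*17 = 3.4.
k = floor(3.4) = 3.

3


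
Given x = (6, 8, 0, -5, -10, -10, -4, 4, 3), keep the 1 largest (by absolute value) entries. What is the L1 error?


Sorted |x_i| descending: [10, 10, 8, 6, 5, 4, 4, 3, 0]
Keep top 1: [10]
Tail entries: [10, 8, 6, 5, 4, 4, 3, 0]
L1 error = sum of tail = 40.

40


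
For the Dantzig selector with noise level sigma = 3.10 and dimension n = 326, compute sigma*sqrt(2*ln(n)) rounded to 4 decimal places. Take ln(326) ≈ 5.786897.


ln(326) ≈ 5.786897.
2*ln(n) ≈ 11.573794.
sqrt(2*ln(n)) ≈ sqrt(11.573794) ≈ 3.402028.
threshold ≈ 3.10*3.402028 = 10.5462868 ≈ 10.5463.

10.5463


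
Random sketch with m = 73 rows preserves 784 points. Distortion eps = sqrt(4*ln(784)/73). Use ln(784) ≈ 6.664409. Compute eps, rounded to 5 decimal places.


ln(784) ≈ 6.664409.
4*ln(N)/m ≈ 4*6.664409/73 ≈ 0.3651731.
eps = sqrt(0.3651731) ≈ 0.6042955 ≈ 0.60430.

0.60430


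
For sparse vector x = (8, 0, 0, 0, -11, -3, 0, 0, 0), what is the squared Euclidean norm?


Non-zero entries: [(0, 8), (4, -11), (5, -3)]
Squares: [64, 121, 9]
||x||_2^2 = sum = 194.

194


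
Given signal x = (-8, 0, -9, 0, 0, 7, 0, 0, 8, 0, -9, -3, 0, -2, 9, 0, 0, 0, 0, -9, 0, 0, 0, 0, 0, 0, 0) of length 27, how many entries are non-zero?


Non-zero positions: [0, 2, 5, 8, 10, 11, 13, 14, 19].
Sparsity = 9.

9


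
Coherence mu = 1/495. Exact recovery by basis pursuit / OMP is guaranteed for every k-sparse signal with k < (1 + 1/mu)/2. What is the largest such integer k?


1/mu = 495.
1 + 1/mu = 496.
(1 + 1/mu)/2 = 248 is an integer and the inequality is strict, so k_max = 248 - 1 = 247.

247


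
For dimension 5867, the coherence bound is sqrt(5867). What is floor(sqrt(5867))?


76^2 = 5776 <= 5867 < 5929 = 77^2, so 76 <= sqrt(5867) < 77.
floor(sqrt(5867)) = 76.

76


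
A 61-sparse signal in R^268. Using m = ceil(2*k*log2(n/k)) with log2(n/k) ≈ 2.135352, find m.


log2(n/k) = log2(268/61) ≈ 2.135352.
2*k*log2(n/k) ≈ 2*61*2.135352 = 260.512944.
m = ceil(260.512944) = 261.

261


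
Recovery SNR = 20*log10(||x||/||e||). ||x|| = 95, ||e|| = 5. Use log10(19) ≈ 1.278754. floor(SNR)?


||x||/||e|| = 95/5 = 19.
log10(19) ≈ 1.278754.
20*log10(||x||/||e||) ≈ 20*1.278754 = 25.57508.
floor(25.57508) = 25.

25


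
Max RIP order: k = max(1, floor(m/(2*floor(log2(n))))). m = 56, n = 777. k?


floor(log2(777)) = 9.
2*9 = 18.
m/(2*floor(log2(n))) = 56/18 ≈ 3.1111.
floor = 3.
k = max(1, 3) = 3.

3


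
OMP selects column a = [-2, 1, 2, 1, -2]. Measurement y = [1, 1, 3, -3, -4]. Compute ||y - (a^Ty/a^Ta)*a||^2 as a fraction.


a^T a = 14.
a^T y = 10.
coeff = 10/14 = 5/7.
||r||^2 = 202/7.

202/7


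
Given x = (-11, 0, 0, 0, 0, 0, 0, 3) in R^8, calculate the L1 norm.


Non-zero entries: [(0, -11), (7, 3)]
Absolute values: [11, 3]
||x||_1 = sum = 14.

14


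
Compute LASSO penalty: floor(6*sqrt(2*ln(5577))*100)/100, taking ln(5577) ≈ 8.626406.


ln(5577) ≈ 8.626406.
2*ln(n) ≈ 17.252812.
sqrt(2*ln(n)) ≈ sqrt(17.252812) ≈ 4.15365.
lambda ≈ 6*4.15365 = 24.9219.
floor(lambda*100)/100 = 24.92.

24.92


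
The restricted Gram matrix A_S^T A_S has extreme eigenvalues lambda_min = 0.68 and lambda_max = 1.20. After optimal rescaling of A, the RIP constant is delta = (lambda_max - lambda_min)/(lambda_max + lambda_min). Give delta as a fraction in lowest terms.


lambda_max - lambda_min = 1.20 - 0.68 = 0.52.
lambda_max + lambda_min = 1.20 + 0.68 = 1.88.
delta = 0.52/1.88 = 52/188 = 13/47.

13/47


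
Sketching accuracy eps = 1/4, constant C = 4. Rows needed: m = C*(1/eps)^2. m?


1/eps = 4.
(1/eps)^2 = 16.
m = 4*16 = 64.

64


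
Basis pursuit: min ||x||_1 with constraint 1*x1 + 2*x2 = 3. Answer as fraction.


Axis intercepts:
  x1 = 3, x2 = 0: L1 = 3
  x1 = 0, x2 = 3/2: L1 = 3/2
x* = (0, 3/2)
||x*||_1 = 3/2.

3/2


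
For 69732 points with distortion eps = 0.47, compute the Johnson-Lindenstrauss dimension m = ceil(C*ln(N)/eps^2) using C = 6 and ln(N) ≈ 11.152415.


ln(69732) ≈ 11.152415.
eps^2 = 0.47^2 = 0.2209.
C*ln(N)/eps^2 ≈ 6*11.152415/0.2209 ≈ 302.9176.
m = ceil(302.9176) = 303.

303


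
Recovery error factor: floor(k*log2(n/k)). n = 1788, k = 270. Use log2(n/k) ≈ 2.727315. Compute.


log2(n/k) = log2(1788/270) ≈ 2.727315.
k*log2(n/k) ≈ 270*2.727315 = 736.37505.
floor(736.37505) = 736.

736


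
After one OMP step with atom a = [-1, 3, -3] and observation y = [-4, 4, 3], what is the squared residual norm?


a^T a = 19.
a^T y = 7.
coeff = 7/19 = 7/19.
||r||^2 = 730/19.

730/19


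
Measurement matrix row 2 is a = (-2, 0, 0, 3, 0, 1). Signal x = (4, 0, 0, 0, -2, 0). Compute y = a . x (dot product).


Non-zero terms: ['-2*4', '0*-2']
Products: [-8, 0]
y = sum = -8.

-8


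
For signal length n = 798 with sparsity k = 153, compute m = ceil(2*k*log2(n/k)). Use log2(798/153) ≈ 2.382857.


log2(n/k) = log2(798/153) ≈ 2.382857.
2*k*log2(n/k) ≈ 2*153*2.382857 = 729.154242.
m = ceil(729.154242) = 730.

730


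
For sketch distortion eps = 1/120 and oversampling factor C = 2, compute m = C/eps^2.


1/eps = 120.
(1/eps)^2 = 14400.
m = 2*14400 = 28800.

28800


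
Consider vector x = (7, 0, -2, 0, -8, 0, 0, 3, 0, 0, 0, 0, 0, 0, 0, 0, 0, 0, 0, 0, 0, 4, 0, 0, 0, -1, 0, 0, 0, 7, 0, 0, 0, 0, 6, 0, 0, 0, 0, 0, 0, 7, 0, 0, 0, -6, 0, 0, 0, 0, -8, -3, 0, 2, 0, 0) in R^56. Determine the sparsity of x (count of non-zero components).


Non-zero positions: [0, 2, 4, 7, 21, 25, 29, 34, 41, 45, 50, 51, 53].
Sparsity = 13.

13


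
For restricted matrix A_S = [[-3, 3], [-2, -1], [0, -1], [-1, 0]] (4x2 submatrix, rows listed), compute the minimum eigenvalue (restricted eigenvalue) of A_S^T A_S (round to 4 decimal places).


A_S^T A_S = [[14, -7], [-7, 11]].
trace = 25.
det = 105.
disc = trace^2 - 4*det = 625 - 4*105 = 205.
sqrt(205) ≈ 14.317821.
lam_min = (25 - sqrt(205))/2 ≈ (25 - 14.317821)/2 = 5.3410895 ≈ 5.3411.

5.3411


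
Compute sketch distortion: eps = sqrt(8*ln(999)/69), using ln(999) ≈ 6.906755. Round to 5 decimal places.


ln(999) ≈ 6.906755.
8*ln(N)/m ≈ 8*6.906755/69 ≈ 0.80078319.
eps = sqrt(0.80078319) ≈ 0.8948649 ≈ 0.89486.

0.89486


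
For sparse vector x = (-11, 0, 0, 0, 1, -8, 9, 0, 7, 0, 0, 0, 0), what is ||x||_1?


Non-zero entries: [(0, -11), (4, 1), (5, -8), (6, 9), (8, 7)]
Absolute values: [11, 1, 8, 9, 7]
||x||_1 = sum = 36.

36


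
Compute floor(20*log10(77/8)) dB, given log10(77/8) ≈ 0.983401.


||x||/||e|| = 77/8.
log10(77/8) ≈ 0.983401.
20*log10(||x||/||e||) ≈ 20*0.983401 = 19.66802.
floor(19.66802) = 19.

19


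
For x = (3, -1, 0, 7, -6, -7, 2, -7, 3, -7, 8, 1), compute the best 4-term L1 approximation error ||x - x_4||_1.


Sorted |x_i| descending: [8, 7, 7, 7, 7, 6, 3, 3, 2, 1, 1, 0]
Keep top 4: [8, 7, 7, 7]
Tail entries: [7, 6, 3, 3, 2, 1, 1, 0]
L1 error = sum of tail = 23.

23


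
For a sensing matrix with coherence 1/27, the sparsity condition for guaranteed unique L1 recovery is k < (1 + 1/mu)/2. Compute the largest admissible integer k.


1/mu = 27.
1 + 1/mu = 28.
(1 + 1/mu)/2 = 14 is an integer and the inequality is strict, so k_max = 14 - 1 = 13.

13


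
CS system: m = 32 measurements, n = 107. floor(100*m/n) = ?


100*m/n = 100*32/107 ≈ 29.9065.
floor = 29.

29


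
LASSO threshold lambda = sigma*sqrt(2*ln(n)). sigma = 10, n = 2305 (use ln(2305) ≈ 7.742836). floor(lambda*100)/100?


ln(2305) ≈ 7.742836.
2*ln(n) ≈ 15.485672.
sqrt(2*ln(n)) ≈ sqrt(15.485672) ≈ 3.935184.
lambda ≈ 10*3.935184 = 39.35184.
floor(lambda*100)/100 = 39.35.

39.35


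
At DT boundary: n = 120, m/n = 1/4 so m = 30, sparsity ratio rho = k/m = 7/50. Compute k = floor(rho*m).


m = 1/4*120 = 30.
rho = 7/50.
rho*m = 7/50*30 = 4.2.
k = floor(4.2) = 4.

4


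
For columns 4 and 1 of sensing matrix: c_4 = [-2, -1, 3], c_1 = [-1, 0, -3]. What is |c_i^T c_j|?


Inner product: -2*-1 + -1*0 + 3*-3
Products: [2, 0, -9]
Sum = -7.
|dot| = 7.

7


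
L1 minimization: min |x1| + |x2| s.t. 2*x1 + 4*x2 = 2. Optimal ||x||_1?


Axis intercepts:
  x1 = 1, x2 = 0: L1 = 1
  x1 = 0, x2 = 1/2: L1 = 1/2
x* = (0, 1/2)
||x*||_1 = 1/2.

1/2


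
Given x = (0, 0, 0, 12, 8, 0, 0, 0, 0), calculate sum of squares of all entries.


Non-zero entries: [(3, 12), (4, 8)]
Squares: [144, 64]
||x||_2^2 = sum = 208.

208


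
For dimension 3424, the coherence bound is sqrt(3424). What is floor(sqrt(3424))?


58^2 = 3364 <= 3424 < 3481 = 59^2, so 58 <= sqrt(3424) < 59.
floor(sqrt(3424)) = 58.

58


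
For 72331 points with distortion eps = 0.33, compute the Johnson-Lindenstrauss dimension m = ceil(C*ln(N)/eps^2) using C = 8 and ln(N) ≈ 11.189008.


ln(72331) ≈ 11.189008.
eps^2 = 0.33^2 = 0.1089.
C*ln(N)/eps^2 ≈ 8*11.189008/0.1089 ≈ 821.9657.
m = ceil(821.9657) = 822.

822


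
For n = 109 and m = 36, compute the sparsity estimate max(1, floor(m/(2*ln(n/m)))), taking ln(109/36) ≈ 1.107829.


n/m = 109/36.
ln(n/m) ≈ 1.107829.
2*ln(n/m) ≈ 2.215658.
m/(2*ln(n/m)) ≈ 36/2.215658 ≈ 16.248.
floor = 16.
k_max = max(1, 16) = 16.

16


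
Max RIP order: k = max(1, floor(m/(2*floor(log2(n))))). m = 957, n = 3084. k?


floor(log2(3084)) = 11.
2*11 = 22.
m/(2*floor(log2(n))) = 957/22 ≈ 43.5.
floor = 43.
k = max(1, 43) = 43.

43


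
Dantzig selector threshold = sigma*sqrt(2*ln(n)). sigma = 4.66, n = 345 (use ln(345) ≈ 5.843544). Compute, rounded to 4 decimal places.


ln(345) ≈ 5.843544.
2*ln(n) ≈ 11.687088.
sqrt(2*ln(n)) ≈ sqrt(11.687088) ≈ 3.418638.
threshold ≈ 4.66*3.418638 = 15.93085308 ≈ 15.9309.

15.9309


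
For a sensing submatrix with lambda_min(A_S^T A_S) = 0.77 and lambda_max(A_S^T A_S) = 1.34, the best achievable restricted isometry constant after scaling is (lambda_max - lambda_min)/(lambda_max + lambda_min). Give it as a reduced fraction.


lambda_max - lambda_min = 1.34 - 0.77 = 0.57.
lambda_max + lambda_min = 1.34 + 0.77 = 2.11.
delta = 0.57/2.11 = 57/211.

57/211


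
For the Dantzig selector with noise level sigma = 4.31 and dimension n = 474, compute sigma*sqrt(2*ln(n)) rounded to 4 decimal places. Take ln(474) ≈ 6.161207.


ln(474) ≈ 6.161207.
2*ln(n) ≈ 12.322414.
sqrt(2*ln(n)) ≈ sqrt(12.322414) ≈ 3.51033.
threshold ≈ 4.31*3.51033 = 15.1295223 ≈ 15.1295.

15.1295


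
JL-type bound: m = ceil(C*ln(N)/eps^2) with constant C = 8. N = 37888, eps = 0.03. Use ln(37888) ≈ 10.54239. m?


ln(37888) ≈ 10.54239.
eps^2 = 0.03^2 = 0.0009.
C*ln(N)/eps^2 ≈ 8*10.54239/0.0009 ≈ 93710.1333.
m = ceil(93710.1333) = 93711.

93711


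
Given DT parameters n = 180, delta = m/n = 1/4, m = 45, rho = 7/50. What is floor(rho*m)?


m = 1/4*180 = 45.
rho = 7/50.
rho*m = 7/50*45 = 6.3.
k = floor(6.3) = 6.

6


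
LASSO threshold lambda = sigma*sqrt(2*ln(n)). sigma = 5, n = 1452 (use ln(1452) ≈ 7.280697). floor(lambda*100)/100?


ln(1452) ≈ 7.280697.
2*ln(n) ≈ 14.561394.
sqrt(2*ln(n)) ≈ sqrt(14.561394) ≈ 3.815939.
lambda ≈ 5*3.815939 = 19.079695.
floor(lambda*100)/100 = 19.07.

19.07


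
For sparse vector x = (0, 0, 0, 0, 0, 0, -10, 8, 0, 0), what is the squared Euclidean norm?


Non-zero entries: [(6, -10), (7, 8)]
Squares: [100, 64]
||x||_2^2 = sum = 164.

164


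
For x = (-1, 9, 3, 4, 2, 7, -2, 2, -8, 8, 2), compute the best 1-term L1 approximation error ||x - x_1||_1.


Sorted |x_i| descending: [9, 8, 8, 7, 4, 3, 2, 2, 2, 2, 1]
Keep top 1: [9]
Tail entries: [8, 8, 7, 4, 3, 2, 2, 2, 2, 1]
L1 error = sum of tail = 39.

39


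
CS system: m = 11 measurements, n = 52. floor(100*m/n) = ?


100*m/n = 100*11/52 ≈ 21.1538.
floor = 21.

21


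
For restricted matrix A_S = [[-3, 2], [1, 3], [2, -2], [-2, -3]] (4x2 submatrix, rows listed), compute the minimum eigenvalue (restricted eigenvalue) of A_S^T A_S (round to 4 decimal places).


A_S^T A_S = [[18, -1], [-1, 26]].
trace = 44.
det = 467.
disc = trace^2 - 4*det = 1936 - 4*467 = 68.
sqrt(68) ≈ 8.246211.
lam_min = (44 - sqrt(68))/2 ≈ (44 - 8.246211)/2 = 17.8768945 ≈ 17.8769.

17.8769


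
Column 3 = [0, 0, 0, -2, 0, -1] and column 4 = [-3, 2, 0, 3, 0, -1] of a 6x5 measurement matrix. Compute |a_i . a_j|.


Inner product: 0*-3 + 0*2 + 0*0 + -2*3 + 0*0 + -1*-1
Products: [0, 0, 0, -6, 0, 1]
Sum = -5.
|dot| = 5.

5


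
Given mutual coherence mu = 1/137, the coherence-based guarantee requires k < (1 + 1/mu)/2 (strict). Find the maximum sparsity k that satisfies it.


1/mu = 137.
1 + 1/mu = 138.
(1 + 1/mu)/2 = 69 is an integer and the inequality is strict, so k_max = 69 - 1 = 68.

68


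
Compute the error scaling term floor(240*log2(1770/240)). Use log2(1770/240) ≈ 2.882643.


log2(n/k) = log2(1770/240) ≈ 2.882643.
k*log2(n/k) ≈ 240*2.882643 = 691.83432.
floor(691.83432) = 691.

691


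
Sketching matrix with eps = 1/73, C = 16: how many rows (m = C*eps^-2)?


1/eps = 73.
(1/eps)^2 = 5329.
m = 16*5329 = 85264.

85264


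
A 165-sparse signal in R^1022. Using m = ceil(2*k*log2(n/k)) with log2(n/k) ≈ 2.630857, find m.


log2(n/k) = log2(1022/165) ≈ 2.630857.
2*k*log2(n/k) ≈ 2*165*2.630857 = 868.18281.
m = ceil(868.18281) = 869.

869


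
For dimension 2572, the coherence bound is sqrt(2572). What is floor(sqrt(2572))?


50^2 = 2500 <= 2572 < 2601 = 51^2, so 50 <= sqrt(2572) < 51.
floor(sqrt(2572)) = 50.

50


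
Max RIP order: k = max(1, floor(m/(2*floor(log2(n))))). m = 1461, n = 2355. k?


floor(log2(2355)) = 11.
2*11 = 22.
m/(2*floor(log2(n))) = 1461/22 ≈ 66.4091.
floor = 66.
k = max(1, 66) = 66.

66


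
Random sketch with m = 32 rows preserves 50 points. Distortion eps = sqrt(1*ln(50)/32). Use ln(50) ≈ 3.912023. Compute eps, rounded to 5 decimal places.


ln(50) ≈ 3.912023.
1*ln(N)/m ≈ 1*3.912023/32 ≈ 0.12225072.
eps = sqrt(0.12225072) ≈ 0.3496437 ≈ 0.34964.

0.34964


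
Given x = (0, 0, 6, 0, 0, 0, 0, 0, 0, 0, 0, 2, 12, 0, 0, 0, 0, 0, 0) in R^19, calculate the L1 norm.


Non-zero entries: [(2, 6), (11, 2), (12, 12)]
Absolute values: [6, 2, 12]
||x||_1 = sum = 20.

20


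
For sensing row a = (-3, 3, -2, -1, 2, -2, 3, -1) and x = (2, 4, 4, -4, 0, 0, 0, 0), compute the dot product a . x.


Non-zero terms: ['-3*2', '3*4', '-2*4', '-1*-4']
Products: [-6, 12, -8, 4]
y = sum = 2.

2


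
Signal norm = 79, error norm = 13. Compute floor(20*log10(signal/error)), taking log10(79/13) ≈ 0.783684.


||x||/||e|| = 79/13.
log10(79/13) ≈ 0.783684.
20*log10(||x||/||e||) ≈ 20*0.783684 = 15.67368.
floor(15.67368) = 15.

15


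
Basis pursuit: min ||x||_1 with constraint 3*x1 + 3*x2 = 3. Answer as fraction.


Axis intercepts:
  x1 = 1, x2 = 0: L1 = 1
  x1 = 0, x2 = 1: L1 = 1
x* = (1, 0)
||x*||_1 = 1.

1


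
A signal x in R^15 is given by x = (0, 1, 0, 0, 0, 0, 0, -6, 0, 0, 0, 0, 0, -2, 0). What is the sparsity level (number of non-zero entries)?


Non-zero positions: [1, 7, 13].
Sparsity = 3.

3


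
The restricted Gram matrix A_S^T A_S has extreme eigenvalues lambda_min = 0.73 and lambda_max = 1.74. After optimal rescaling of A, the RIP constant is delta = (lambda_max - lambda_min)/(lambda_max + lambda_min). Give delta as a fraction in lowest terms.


lambda_max - lambda_min = 1.74 - 0.73 = 1.01.
lambda_max + lambda_min = 1.74 + 0.73 = 2.47.
delta = 1.01/2.47 = 101/247.

101/247


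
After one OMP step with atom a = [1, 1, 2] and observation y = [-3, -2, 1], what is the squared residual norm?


a^T a = 6.
a^T y = -3.
coeff = -3/6 = -1/2.
||r||^2 = 25/2.

25/2


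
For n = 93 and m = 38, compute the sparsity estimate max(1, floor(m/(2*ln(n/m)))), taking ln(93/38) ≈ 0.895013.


n/m = 93/38.
ln(n/m) ≈ 0.895013.
2*ln(n/m) ≈ 1.790026.
m/(2*ln(n/m)) ≈ 38/1.790026 ≈ 21.2287.
floor = 21.
k_max = max(1, 21) = 21.

21


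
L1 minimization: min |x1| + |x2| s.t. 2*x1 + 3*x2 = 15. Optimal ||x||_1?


Axis intercepts:
  x1 = 15/2, x2 = 0: L1 = 15/2
  x1 = 0, x2 = 5: L1 = 5
x* = (0, 5)
||x*||_1 = 5.

5


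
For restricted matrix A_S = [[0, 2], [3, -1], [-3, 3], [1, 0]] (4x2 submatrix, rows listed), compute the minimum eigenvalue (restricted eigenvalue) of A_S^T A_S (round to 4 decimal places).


A_S^T A_S = [[19, -12], [-12, 14]].
trace = 33.
det = 122.
disc = trace^2 - 4*det = 1089 - 4*122 = 601.
sqrt(601) ≈ 24.515301.
lam_min = (33 - sqrt(601))/2 ≈ (33 - 24.515301)/2 = 4.2423495 ≈ 4.2423.

4.2423


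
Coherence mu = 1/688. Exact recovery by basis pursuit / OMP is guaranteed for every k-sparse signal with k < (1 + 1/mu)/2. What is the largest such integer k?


1/mu = 688.
1 + 1/mu = 689.
(1 + 1/mu)/2 = 344.5 is not an integer, so k_max = floor(344.5) = 344.

344


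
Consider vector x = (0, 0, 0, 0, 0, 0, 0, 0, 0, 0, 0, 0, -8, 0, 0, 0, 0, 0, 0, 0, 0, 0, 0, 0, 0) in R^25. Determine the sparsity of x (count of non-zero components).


Non-zero positions: [12].
Sparsity = 1.

1


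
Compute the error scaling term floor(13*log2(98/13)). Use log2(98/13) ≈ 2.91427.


log2(n/k) = log2(98/13) ≈ 2.91427.
k*log2(n/k) ≈ 13*2.91427 = 37.88551.
floor(37.88551) = 37.

37


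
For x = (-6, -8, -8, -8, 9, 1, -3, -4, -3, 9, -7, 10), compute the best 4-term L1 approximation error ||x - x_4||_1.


Sorted |x_i| descending: [10, 9, 9, 8, 8, 8, 7, 6, 4, 3, 3, 1]
Keep top 4: [10, 9, 9, 8]
Tail entries: [8, 8, 7, 6, 4, 3, 3, 1]
L1 error = sum of tail = 40.

40


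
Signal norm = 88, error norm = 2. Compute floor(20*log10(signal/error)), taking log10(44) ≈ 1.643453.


||x||/||e|| = 88/2 = 44.
log10(44) ≈ 1.643453.
20*log10(||x||/||e||) ≈ 20*1.643453 = 32.86906.
floor(32.86906) = 32.

32


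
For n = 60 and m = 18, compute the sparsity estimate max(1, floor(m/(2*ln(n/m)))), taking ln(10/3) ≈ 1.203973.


n/m = 60/18 = 10/3.
ln(n/m) ≈ 1.203973.
2*ln(n/m) ≈ 2.407946.
m/(2*ln(n/m)) ≈ 18/2.407946 ≈ 7.4753.
floor = 7.
k_max = max(1, 7) = 7.

7


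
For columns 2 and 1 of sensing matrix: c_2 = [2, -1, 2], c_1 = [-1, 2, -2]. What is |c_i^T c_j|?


Inner product: 2*-1 + -1*2 + 2*-2
Products: [-2, -2, -4]
Sum = -8.
|dot| = 8.

8


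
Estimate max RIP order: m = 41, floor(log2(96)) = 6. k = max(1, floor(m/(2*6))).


floor(log2(96)) = 6.
2*6 = 12.
m/(2*floor(log2(n))) = 41/12 ≈ 3.4167.
floor = 3.
k = max(1, 3) = 3.

3


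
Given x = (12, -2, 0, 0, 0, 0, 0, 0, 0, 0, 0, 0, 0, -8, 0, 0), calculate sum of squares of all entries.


Non-zero entries: [(0, 12), (1, -2), (13, -8)]
Squares: [144, 4, 64]
||x||_2^2 = sum = 212.

212


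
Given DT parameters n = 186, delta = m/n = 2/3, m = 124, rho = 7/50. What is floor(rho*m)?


m = 2/3*186 = 124.
rho = 7/50.
rho*m = 7/50*124 = 17.36.
k = floor(17.36) = 17.

17


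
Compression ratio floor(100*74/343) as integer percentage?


100*m/n = 100*74/343 ≈ 21.5743.
floor = 21.

21


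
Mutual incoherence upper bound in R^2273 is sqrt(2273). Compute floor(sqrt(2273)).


47^2 = 2209 <= 2273 < 2304 = 48^2, so 47 <= sqrt(2273) < 48.
floor(sqrt(2273)) = 47.

47


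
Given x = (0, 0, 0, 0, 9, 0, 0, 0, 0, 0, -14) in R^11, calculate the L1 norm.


Non-zero entries: [(4, 9), (10, -14)]
Absolute values: [9, 14]
||x||_1 = sum = 23.

23


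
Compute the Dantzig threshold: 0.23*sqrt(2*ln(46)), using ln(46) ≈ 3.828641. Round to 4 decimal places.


ln(46) ≈ 3.828641.
2*ln(n) ≈ 7.657282.
sqrt(2*ln(n)) ≈ sqrt(7.657282) ≈ 2.767179.
threshold ≈ 0.23*2.767179 = 0.63645117 ≈ 0.6365.

0.6365


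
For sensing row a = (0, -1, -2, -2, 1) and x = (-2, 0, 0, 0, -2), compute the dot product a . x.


Non-zero terms: ['0*-2', '1*-2']
Products: [0, -2]
y = sum = -2.

-2


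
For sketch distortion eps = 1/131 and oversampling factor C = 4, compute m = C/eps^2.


1/eps = 131.
(1/eps)^2 = 17161.
m = 4*17161 = 68644.

68644


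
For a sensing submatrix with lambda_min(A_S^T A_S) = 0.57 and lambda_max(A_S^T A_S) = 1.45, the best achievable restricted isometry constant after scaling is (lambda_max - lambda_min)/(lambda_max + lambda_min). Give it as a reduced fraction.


lambda_max - lambda_min = 1.45 - 0.57 = 0.88.
lambda_max + lambda_min = 1.45 + 0.57 = 2.02.
delta = 0.88/2.02 = 88/202 = 44/101.

44/101


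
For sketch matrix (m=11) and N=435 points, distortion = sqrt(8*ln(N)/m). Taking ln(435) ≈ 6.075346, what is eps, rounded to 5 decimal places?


ln(435) ≈ 6.075346.
8*ln(N)/m ≈ 8*6.075346/11 ≈ 4.41843345.
eps = sqrt(4.41843345) ≈ 2.102007 ≈ 2.10201.

2.10201


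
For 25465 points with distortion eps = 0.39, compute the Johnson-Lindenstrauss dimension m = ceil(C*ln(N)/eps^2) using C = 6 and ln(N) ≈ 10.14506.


ln(25465) ≈ 10.14506.
eps^2 = 0.39^2 = 0.1521.
C*ln(N)/eps^2 ≈ 6*10.14506/0.1521 ≈ 400.1996.
m = ceil(400.1996) = 401.

401


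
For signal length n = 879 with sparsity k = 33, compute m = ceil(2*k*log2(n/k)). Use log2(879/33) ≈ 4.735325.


log2(n/k) = log2(879/33) ≈ 4.735325.
2*k*log2(n/k) ≈ 2*33*4.735325 = 312.53145.
m = ceil(312.53145) = 313.

313


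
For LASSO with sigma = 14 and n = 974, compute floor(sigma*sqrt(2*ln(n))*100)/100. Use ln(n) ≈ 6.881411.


ln(974) ≈ 6.881411.
2*ln(n) ≈ 13.762822.
sqrt(2*ln(n)) ≈ sqrt(13.762822) ≈ 3.709828.
lambda ≈ 14*3.709828 = 51.937592.
floor(lambda*100)/100 = 51.93.

51.93


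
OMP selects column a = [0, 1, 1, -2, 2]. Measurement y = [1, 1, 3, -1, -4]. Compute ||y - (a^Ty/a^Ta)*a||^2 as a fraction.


a^T a = 10.
a^T y = -2.
coeff = -2/10 = -1/5.
||r||^2 = 138/5.

138/5


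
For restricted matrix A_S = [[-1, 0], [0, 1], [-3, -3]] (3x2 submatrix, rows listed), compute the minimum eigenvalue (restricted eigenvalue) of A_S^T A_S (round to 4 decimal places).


A_S^T A_S = [[10, 9], [9, 10]].
trace = 20.
det = 19.
disc = trace^2 - 4*det = 400 - 4*19 = 324.
sqrt(324) = 18.
lam_min = (20 - 18)/2 = 1 = 1.0000.

1.0000


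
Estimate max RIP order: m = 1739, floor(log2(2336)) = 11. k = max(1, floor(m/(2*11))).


floor(log2(2336)) = 11.
2*11 = 22.
m/(2*floor(log2(n))) = 1739/22 ≈ 79.0455.
floor = 79.
k = max(1, 79) = 79.

79


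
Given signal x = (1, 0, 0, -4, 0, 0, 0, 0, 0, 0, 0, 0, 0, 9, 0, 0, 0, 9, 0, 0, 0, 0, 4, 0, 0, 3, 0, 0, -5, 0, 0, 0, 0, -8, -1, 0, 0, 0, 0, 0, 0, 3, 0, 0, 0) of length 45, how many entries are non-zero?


Non-zero positions: [0, 3, 13, 17, 22, 25, 28, 33, 34, 41].
Sparsity = 10.

10


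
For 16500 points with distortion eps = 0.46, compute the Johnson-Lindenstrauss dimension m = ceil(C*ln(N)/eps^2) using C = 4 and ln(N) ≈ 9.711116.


ln(16500) ≈ 9.711116.
eps^2 = 0.46^2 = 0.2116.
C*ln(N)/eps^2 ≈ 4*9.711116/0.2116 ≈ 183.575.
m = ceil(183.575) = 184.

184


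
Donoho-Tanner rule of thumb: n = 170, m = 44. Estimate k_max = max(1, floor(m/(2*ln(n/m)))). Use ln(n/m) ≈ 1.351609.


n/m = 170/44 = 85/22.
ln(n/m) ≈ 1.351609.
2*ln(n/m) ≈ 2.703218.
m/(2*ln(n/m)) ≈ 44/2.703218 ≈ 16.2769.
floor = 16.
k_max = max(1, 16) = 16.

16
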